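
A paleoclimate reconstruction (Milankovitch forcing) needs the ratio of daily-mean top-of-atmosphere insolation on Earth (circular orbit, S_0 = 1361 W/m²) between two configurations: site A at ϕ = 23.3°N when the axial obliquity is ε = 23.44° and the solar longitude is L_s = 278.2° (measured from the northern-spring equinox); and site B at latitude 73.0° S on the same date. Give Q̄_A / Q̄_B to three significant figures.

— Configuration A (ϕ=+23.3°):
Solar declination: sin δ = sin ε · sin L_s = sin 23.44° × sin 278.2° = -0.39372, so δ = -23.186°.
cos h₀ = −tan(+23.3°) tan(-23.186°) = 0.1845, h₀ = 1.3853 rad.
Bracket: h₀ sin ϕ sin δ + cos ϕ cos δ sin h₀ = 1.3853×0.39555×-0.39372 + 0.91845×0.91923×0.98284 = -0.215741 + 0.829779 = 0.614038.
Q̄ = (S_0/π) × [bracket] = (1361/π) × 0.614038 = 266.01 W/m².
— Configuration B (ϕ=-73.0°):
cos h₀ = −tan(-73.0°) tan(-23.186°) = -1.4010 ≤ −1 ⇒ polar day, h₀ = π.
Bracket: h₀ sin ϕ sin δ + cos ϕ cos δ sin h₀ = 3.1416×-0.95630×-0.39372 + 0.29237×0.91923×0.00000 = 1.182858 + 0.000000 = 1.182858.
Q̄ = (S_0/π) × [bracket] = (1361/π) × 1.182858 = 512.44 W/m².
Ratio Q̄_A / Q̄_B = 266.01 / 512.44 = 0.5191.

Q̄_A / Q̄_B ≈ 0.519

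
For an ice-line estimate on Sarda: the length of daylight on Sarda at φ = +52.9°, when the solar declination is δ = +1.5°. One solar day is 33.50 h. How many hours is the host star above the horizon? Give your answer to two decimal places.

cos H₀ = −tan φ · tan δ = −tan(+52.9°) × tan(+1.500°) = -0.0346, so H₀ = 1.6054 rad = 91.98°.
Daylight = 2H₀/(2π) × 33.50 h = (1.6054/π) × 33.50 = 17.12 h.

17.12 h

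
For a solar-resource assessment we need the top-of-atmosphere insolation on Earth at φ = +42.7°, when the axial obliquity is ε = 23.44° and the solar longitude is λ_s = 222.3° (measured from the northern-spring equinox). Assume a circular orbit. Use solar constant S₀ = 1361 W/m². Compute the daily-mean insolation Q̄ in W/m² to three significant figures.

Solar declination: sin δ = sin ε · sin λ_s = sin 23.44° × sin 222.3° = -0.26772, so δ = -15.528°.
cos H₀ = −tan(+42.7°) tan(-15.528°) = 0.2564, H₀ = 1.3115 rad.
Bracket: H₀ sin φ sin δ + cos φ cos δ sin H₀ = 1.3115×0.67816×-0.26772 + 0.73491×0.96350×0.96657 = -0.238112 + 0.684414 = 0.446302.
Q̄ = (S₀/π) × [bracket] = (1361/π) × 0.446302 = 193.3 W/m².

Q̄ ≈ 193 W/m²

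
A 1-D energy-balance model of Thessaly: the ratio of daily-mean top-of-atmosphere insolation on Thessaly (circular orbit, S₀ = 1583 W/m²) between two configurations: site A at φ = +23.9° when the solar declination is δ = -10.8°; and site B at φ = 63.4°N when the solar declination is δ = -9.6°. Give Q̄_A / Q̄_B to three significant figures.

— Configuration A (φ=+23.9°):
cos H₀ = −tan(+23.9°) tan(-10.800°) = 0.0845, H₀ = 1.4862 rad.
Bracket: H₀ sin φ sin δ + cos φ cos δ sin H₀ = 1.4862×0.40514×-0.18738 + 0.91425×0.98229×0.99642 = -0.112825 + 0.894844 = 0.782019.
Q̄ = (S₀/π) × [bracket] = (1583/π) × 0.782019 = 394.05 W/m².
— Configuration B (φ=+63.4°):
cos H₀ = −tan(+63.4°) tan(-9.600°) = 0.3378, H₀ = 1.2263 rad.
Bracket: H₀ sin φ sin δ + cos φ cos δ sin H₀ = 1.2263×0.89415×-0.16677 + 0.44776×0.98600×0.94123 = -0.182863 + 0.415545 = 0.232682.
Q̄ = (S₀/π) × [bracket] = (1583/π) × 0.232682 = 117.24 W/m².
Ratio Q̄_A / Q̄_B = 394.05 / 117.24 = 3.361.

Q̄_A / Q̄_B ≈ 3.36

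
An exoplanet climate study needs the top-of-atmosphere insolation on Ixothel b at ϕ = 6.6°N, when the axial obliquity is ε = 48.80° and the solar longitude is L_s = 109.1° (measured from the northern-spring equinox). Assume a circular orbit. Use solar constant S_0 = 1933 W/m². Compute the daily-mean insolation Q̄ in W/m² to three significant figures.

Solar declination: sin δ = sin ε · sin L_s = sin 48.80° × sin 109.1° = 0.71099, so δ = +45.316°.
cos h₀ = −tan(+6.6°) tan(+45.316°) = -0.1170, h₀ = 1.6881 rad.
Bracket: h₀ sin ϕ sin δ + cos ϕ cos δ sin h₀ = 1.6881×0.11494×0.71099 + 0.99337×0.70320×0.99313 = 0.137954 + 0.693739 = 0.831693.
Q̄ = (S_0/π) × [bracket] = (1933/π) × 0.831693 = 511.7 W/m².

Q̄ ≈ 512 W/m²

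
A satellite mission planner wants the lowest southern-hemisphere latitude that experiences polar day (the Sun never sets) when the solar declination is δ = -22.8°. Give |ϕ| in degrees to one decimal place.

Polar day requires cos h₀ = −tan ϕ tan δ ≤ −1, i.e. tan ϕ tan δ ≥ 1.
The boundary is |tan ϕ| · |tan δ| = 1, so |ϕ| = 90° − |δ| = 90° − 22.8° = 67.2° in the southern hemisphere.

|ϕ| = 67.2°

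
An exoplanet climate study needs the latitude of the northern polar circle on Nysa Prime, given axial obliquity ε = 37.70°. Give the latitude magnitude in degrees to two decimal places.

The polar circle is the lowest latitude that experiences at least one full rotation of continuous daylight at the northern-summer solstice; it lies at |φ| = 90° − ε = 90° − 37.70° = 52.30°.

52.30°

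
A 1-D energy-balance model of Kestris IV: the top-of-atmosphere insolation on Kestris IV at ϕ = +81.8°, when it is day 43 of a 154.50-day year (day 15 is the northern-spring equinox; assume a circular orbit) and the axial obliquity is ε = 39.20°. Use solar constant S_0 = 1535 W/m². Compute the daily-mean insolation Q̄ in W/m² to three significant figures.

Q̄ ≈ 872 W/m²

Solar longitude: L_s = 360° × (43 − 15)/154.50 = 65.243°.
sin δ = sin 39.20° × sin 65.243° = 0.57394, so δ = +35.025°.
cos h₀ = −tan(+81.8°) tan(+35.025°) = -4.8637 ≤ −1 ⇒ polar day, h₀ = π.
Bracket: h₀ sin ϕ sin δ + cos ϕ cos δ sin h₀ = 3.1416×0.98978×0.57394 + 0.14263×0.81890×0.00000 = 1.784662 + 0.000000 = 1.784662.
Q̄ = (S_0/π) × [bracket] = (1535/π) × 1.784662 = 872.0 W/m².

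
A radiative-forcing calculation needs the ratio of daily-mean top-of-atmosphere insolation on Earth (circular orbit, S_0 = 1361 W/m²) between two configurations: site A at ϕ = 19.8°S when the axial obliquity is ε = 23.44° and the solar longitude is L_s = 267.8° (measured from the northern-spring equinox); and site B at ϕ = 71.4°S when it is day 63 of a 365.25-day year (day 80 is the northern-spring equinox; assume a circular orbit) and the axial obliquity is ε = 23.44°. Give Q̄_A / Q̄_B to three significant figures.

Q̄_A / Q̄_B ≈ 2.14

— Configuration A (ϕ=-19.8°):
Solar declination: sin δ = sin ε · sin L_s = sin 23.44° × sin 267.8° = -0.39750, so δ = -23.422°.
cos h₀ = −tan(-19.8°) tan(-23.422°) = -0.1560, h₀ = 1.7274 rad.
Bracket: h₀ sin ϕ sin δ + cos ϕ cos δ sin h₀ = 1.7274×-0.33874×-0.39750 + 0.94088×0.91760×0.98776 = 0.232593 + 0.852784 = 1.085377.
Q̄ = (S_0/π) × [bracket] = (1361/π) × 1.085377 = 470.21 W/m².
— Configuration B (ϕ=-71.4°):
Solar longitude: L_s = 360° × (63 − 80)/365.25 = -16.756°, i.e. -16.756° + 360° = 343.244°.
sin δ = sin 23.44° × sin 343.244° = -0.11468, so δ = -6.585°.
cos h₀ = −tan(-71.4°) tan(-6.585°) = -0.3430, h₀ = 1.9209 rad.
Bracket: h₀ sin ϕ sin δ + cos ϕ cos δ sin h₀ = 1.9209×-0.94777×-0.11468 + 0.31896×0.99340×0.93933 = 0.208783 + 0.297631 = 0.506414.
Q̄ = (S_0/π) × [bracket] = (1361/π) × 0.506414 = 219.39 W/m².
Ratio Q̄_A / Q̄_B = 470.21 / 219.39 = 2.143.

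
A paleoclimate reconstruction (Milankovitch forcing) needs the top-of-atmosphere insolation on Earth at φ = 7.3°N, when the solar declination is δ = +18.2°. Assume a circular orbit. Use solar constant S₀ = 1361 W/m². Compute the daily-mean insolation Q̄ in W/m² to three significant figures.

Q̄ ≈ 436 W/m²

cos H₀ = −tan(+7.3°) tan(+18.200°) = -0.0421, H₀ = 1.6129 rad.
Bracket: H₀ sin φ sin δ + cos φ cos δ sin H₀ = 1.6129×0.12706×0.31233 + 0.99189×0.94997×0.99911 = 0.064007 + 0.941427 = 1.005434.
Q̄ = (S₀/π) × [bracket] = (1361/π) × 1.005434 = 435.6 W/m².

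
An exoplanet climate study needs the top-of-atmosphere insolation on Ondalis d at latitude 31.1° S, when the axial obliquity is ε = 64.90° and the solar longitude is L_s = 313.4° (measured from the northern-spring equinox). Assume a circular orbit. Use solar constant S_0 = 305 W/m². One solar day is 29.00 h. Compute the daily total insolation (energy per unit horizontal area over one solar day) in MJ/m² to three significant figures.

12.9 MJ/m²

Solar declination: sin δ = sin ε · sin L_s = sin 64.90° × sin 313.4° = -0.65796, so δ = -41.145°.
cos h₀ = −tan(-31.1°) tan(-41.145°) = -0.5271, h₀ = 2.1259 rad.
Bracket: h₀ sin ϕ sin δ + cos ϕ cos δ sin h₀ = 2.1259×-0.51653×-0.65796 + 0.85627×0.75305×0.84982 = 0.722500 + 0.547976 = 1.270476.
Q̄ = (S_0/π) × [bracket] = (305/π) × 1.270476 = 123.34 W/m².
Daily total = Q̄ × 29.00 h × 3600 s/h = 123.34 × 29.00 × 3600 / 10⁶ = 12.88 MJ/m².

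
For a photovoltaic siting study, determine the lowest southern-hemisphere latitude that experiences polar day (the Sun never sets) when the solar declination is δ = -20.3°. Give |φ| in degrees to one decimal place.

|φ| = 69.7°

Polar day requires cos H₀ = −tan φ tan δ ≤ −1, i.e. tan φ tan δ ≥ 1.
The boundary is |tan φ| · |tan δ| = 1, so |φ| = 90° − |δ| = 90° − 20.3° = 69.7° in the southern hemisphere.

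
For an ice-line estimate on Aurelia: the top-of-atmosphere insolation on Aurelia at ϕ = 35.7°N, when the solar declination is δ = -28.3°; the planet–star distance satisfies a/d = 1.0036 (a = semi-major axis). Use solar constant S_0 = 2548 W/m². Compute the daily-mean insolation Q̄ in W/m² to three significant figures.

cos h₀ = −tan(+35.7°) tan(-28.300°) = 0.3869, h₀ = 1.1735 rad.
Bracket: h₀ sin ϕ sin δ + cos ϕ cos δ sin h₀ = 1.1735×0.58354×-0.47409 + 0.81208×0.88048×0.92212 = -0.324649 + 0.659334 = 0.334685.
Inverse-square distance factor (a/d)² = 1.0036² = 1.007213.
Q̄ = (S_0/π) × 1.007213 × [bracket] = (2548/π) × 1.007213 × 0.334685 = 273.4 W/m².

Q̄ ≈ 273 W/m²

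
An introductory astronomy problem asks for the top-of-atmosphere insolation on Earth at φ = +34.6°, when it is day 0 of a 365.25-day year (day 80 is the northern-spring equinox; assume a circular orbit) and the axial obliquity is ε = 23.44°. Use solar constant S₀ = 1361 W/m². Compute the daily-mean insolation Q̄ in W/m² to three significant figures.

Solar longitude: λ_s = 360° × (0 − 80)/365.25 = -78.850°, i.e. -78.850° + 360° = 281.150°.
sin δ = sin 23.44° × sin 281.150° = -0.39028, so δ = -22.972°.
cos H₀ = −tan(+34.6°) tan(-22.972°) = 0.2924, H₀ = 1.2740 rad.
Bracket: H₀ sin φ sin δ + cos φ cos δ sin H₀ = 1.2740×0.56784×-0.39028 + 0.82314×0.92070×0.95629 = -0.282340 + 0.724739 = 0.442399.
Q̄ = (S₀/π) × [bracket] = (1361/π) × 0.442399 = 191.7 W/m².

Q̄ ≈ 192 W/m²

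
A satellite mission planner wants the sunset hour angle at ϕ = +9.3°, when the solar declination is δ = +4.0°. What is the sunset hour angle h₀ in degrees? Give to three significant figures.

cos h₀ = −tan ϕ · tan δ = −tan(+9.3°) × tan(+4.000°) = -0.0115, so h₀ = 1.5822 rad = 90.66°.

h₀ = 90.7°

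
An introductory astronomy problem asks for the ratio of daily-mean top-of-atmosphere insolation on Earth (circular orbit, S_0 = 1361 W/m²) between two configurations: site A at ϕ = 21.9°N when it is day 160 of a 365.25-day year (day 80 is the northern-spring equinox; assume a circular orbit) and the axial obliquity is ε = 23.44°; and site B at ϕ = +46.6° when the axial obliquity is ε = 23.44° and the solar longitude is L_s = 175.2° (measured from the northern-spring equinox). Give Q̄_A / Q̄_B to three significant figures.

— Configuration A (ϕ=+21.9°):
Solar longitude: L_s = 360° × (160 − 80)/365.25 = 78.850°.
sin δ = sin 23.44° × sin 78.850° = 0.39028, so δ = +22.972°.
cos h₀ = −tan(+21.9°) tan(+22.972°) = -0.1704, h₀ = 1.7420 rad.
Bracket: h₀ sin ϕ sin δ + cos ϕ cos δ sin h₀ = 1.7420×0.37299×0.39028 + 0.92784×0.92070×0.98537 = 0.253584 + 0.841764 = 1.095348.
Q̄ = (S_0/π) × [bracket] = (1361/π) × 1.095348 = 474.53 W/m².
— Configuration B (ϕ=+46.6°):
Solar declination: sin δ = sin ε · sin L_s = sin 23.44° × sin 175.2° = 0.03329, so δ = +1.908°.
cos h₀ = −tan(+46.6°) tan(+1.908°) = -0.0352, h₀ = 1.6060 rad.
Bracket: h₀ sin ϕ sin δ + cos ϕ cos δ sin h₀ = 1.6060×0.72657×0.03329 + 0.68709×0.99945×0.99938 = 0.038845 + 0.686286 = 0.725131.
Q̄ = (S_0/π) × [bracket] = (1361/π) × 0.725131 = 314.14 W/m².
Ratio Q̄_A / Q̄_B = 474.53 / 314.14 = 1.511.

Q̄_A / Q̄_B ≈ 1.51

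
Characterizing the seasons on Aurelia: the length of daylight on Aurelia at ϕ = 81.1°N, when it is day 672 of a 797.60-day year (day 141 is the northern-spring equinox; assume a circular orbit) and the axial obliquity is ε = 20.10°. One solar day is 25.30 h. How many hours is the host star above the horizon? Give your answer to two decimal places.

Solar longitude: L_s = 360° × (672 − 141)/797.60 = 239.669°.
sin δ = sin 20.10° × sin 239.669° = -0.29662, so δ = -17.255°.
cos h₀ = −tan ϕ · tan δ = 1.9834 ≥ 1, so the host star never rises (polar night) and h₀ = 0.
Daylight = 2h₀/(2π) × 25.30 h = (0.0000/π) × 25.30 = 0.00 h.

0.00 h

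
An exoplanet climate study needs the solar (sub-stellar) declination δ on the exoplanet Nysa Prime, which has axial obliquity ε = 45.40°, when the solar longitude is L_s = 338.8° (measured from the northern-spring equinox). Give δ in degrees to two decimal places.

sin δ = sin ε · sin L_s = sin 45.40° × sin 338.8° = -0.257486.
δ = arcsin(-0.257486) = -14.92°.

δ = -14.92°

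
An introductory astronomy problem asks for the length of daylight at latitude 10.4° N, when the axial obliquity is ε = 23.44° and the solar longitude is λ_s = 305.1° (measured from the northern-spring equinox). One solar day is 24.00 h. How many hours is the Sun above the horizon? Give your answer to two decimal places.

11.52 h

Solar declination: sin δ = sin ε · sin λ_s = sin 23.44° × sin 305.1° = -0.32545, so δ = -18.993°.
cos H₀ = −tan φ · tan δ = −tan(+10.4°) × tan(-18.993°) = 0.0632, so H₀ = 1.5076 rad = 86.38°.
Daylight = 2H₀/(2π) × 24.00 h = (1.5076/π) × 24.00 = 11.52 h.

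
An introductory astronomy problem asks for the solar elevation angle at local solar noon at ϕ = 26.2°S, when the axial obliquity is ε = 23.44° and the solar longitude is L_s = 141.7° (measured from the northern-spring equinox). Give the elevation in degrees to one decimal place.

49.5°

Solar declination: sin δ = sin ε · sin L_s = sin 23.44° × sin 141.7° = 0.24654, so δ = +14.273°.
At local noon the hour angle is zero, so the zenith angle equals |ϕ − δ| = |-26.2° − (+14.273°)| = 40.473°.
Elevation = 90° − 40.473° = 49.5°.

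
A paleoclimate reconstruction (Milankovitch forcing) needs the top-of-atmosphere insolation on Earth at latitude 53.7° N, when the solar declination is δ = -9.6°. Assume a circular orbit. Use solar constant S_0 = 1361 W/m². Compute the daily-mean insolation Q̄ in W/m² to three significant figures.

Q̄ ≈ 168 W/m²

cos h₀ = −tan(+53.7°) tan(-9.600°) = 0.2303, h₀ = 1.3385 rad.
Bracket: h₀ sin ϕ sin δ + cos ϕ cos δ sin h₀ = 1.3385×0.80593×-0.16677 + 0.59201×0.98600×0.97313 = -0.179901 + 0.568037 = 0.388136.
Q̄ = (S_0/π) × [bracket] = (1361/π) × 0.388136 = 168.1 W/m².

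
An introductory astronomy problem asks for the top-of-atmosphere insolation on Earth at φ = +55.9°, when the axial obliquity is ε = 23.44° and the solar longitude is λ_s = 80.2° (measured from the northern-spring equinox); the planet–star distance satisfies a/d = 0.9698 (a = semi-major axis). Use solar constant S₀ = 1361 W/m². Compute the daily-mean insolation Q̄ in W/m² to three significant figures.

Q̄ ≈ 461 W/m²

Solar declination: sin δ = sin ε · sin λ_s = sin 23.44° × sin 80.2° = 0.39198, so δ = +23.078°.
cos H₀ = −tan(+55.9°) tan(+23.078°) = -0.6293, H₀ = 2.2515 rad.
Bracket: H₀ sin φ sin δ + cos φ cos δ sin H₀ = 2.2515×0.82806×0.39198 + 0.56064×0.91997×0.77715 = 0.730799 + 0.400832 = 1.131631.
Inverse-square distance factor (a/d)² = 0.9698² = 0.940512.
Q̄ = (S₀/π) × 0.940512 × [bracket] = (1361/π) × 0.940512 × 1.131631 = 461.1 W/m².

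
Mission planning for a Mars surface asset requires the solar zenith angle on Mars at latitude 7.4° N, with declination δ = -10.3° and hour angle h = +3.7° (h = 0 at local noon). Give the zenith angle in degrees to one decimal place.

θ_z = 18.1°

cos θ_z = sin φ sin δ + cos φ cos δ cos h = -0.023029 + 0.973657 = 0.950628.
θ_z = arccos(0.950628) = 18.1°.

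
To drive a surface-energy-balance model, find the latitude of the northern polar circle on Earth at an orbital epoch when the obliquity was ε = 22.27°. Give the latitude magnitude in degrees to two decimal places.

The polar circle is the lowest latitude that experiences at least one full rotation of continuous daylight at the northern-summer solstice; it lies at |ϕ| = 90° − ε = 90° − 22.27° = 67.73°.

67.73°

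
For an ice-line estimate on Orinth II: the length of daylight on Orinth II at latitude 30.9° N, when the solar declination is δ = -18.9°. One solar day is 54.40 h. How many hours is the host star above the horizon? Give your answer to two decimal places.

23.63 h

cos h₀ = −tan ϕ · tan δ = −tan(+30.9°) × tan(-18.900°) = 0.2049, so h₀ = 1.3644 rad = 78.18°.
Daylight = 2h₀/(2π) × 54.40 h = (1.3644/π) × 54.40 = 23.63 h.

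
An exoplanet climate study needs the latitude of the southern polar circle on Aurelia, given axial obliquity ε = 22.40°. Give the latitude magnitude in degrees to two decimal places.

67.60°

The polar circle is the lowest latitude that experiences at least one full rotation of continuous darkness at the northern-summer solstice; it lies at |φ| = 90° − ε = 90° − 22.40° = 67.60°.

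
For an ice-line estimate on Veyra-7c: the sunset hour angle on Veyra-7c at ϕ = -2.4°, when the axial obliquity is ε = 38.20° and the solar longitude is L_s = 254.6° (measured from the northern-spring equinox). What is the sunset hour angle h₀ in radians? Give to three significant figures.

h₀ = 1.60 rad

Solar declination: sin δ = sin ε · sin L_s = sin 38.20° × sin 254.6° = -0.59620, so δ = -36.599°.
cos h₀ = −tan ϕ · tan δ = −tan(-2.4°) × tan(-36.599°) = -0.0311, so h₀ = 1.6019 rad = 91.78°.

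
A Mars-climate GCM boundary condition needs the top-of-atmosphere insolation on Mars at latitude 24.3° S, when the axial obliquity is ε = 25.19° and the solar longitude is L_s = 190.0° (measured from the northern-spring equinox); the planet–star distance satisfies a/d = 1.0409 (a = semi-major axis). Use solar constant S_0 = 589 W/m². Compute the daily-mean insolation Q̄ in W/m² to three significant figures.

Q̄ ≈ 194 W/m²

Solar declination: sin δ = sin ε · sin L_s = sin 25.19° × sin 190.0° = -0.07391, so δ = -4.239°.
cos h₀ = −tan(-24.3°) tan(-4.239°) = -0.0335, h₀ = 1.6043 rad.
Bracket: h₀ sin ϕ sin δ + cos ϕ cos δ sin h₀ = 1.6043×-0.41151×-0.07391 + 0.91140×0.99727×0.99944 = 0.048794 + 0.908403 = 0.957197.
Inverse-square distance factor (a/d)² = 1.0409² = 1.083473.
Q̄ = (S_0/π) × 1.083473 × [bracket] = (589/π) × 1.083473 × 0.957197 = 194.4 W/m².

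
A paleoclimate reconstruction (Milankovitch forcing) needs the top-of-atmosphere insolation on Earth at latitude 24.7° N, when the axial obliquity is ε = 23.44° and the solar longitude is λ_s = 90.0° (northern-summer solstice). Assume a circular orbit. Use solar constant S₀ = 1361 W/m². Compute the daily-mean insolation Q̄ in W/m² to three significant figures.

Solar declination: sin δ = sin ε · sin λ_s = sin 23.44° × sin 90.0° = 0.39779, so δ = +23.440°.
cos H₀ = −tan(+24.7°) tan(+23.440°) = -0.1994, H₀ = 1.7716 rad.
Bracket: H₀ sin φ sin δ + cos φ cos δ sin H₀ = 1.7716×0.41787×0.39779 + 0.90851×0.91748×0.97991 = 0.294483 + 0.816794 = 1.111277.
Q̄ = (S₀/π) × [bracket] = (1361/π) × 1.111277 = 481.4 W/m².

Q̄ ≈ 481 W/m²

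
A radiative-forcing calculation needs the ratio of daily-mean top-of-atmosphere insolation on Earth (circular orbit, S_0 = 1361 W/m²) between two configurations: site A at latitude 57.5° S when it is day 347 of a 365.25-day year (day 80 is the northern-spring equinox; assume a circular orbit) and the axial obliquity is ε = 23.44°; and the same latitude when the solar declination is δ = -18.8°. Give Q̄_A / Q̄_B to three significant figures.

Q̄_A / Q̄_B ≈ 1.12

— Configuration A (ϕ=-57.5°):
Solar longitude: L_s = 360° × (347 − 80)/365.25 = 263.162°.
sin δ = sin 23.44° × sin 263.162° = -0.39496, so δ = -23.263°.
cos h₀ = −tan(-57.5°) tan(-23.263°) = -0.6748, h₀ = 2.3115 rad.
Bracket: h₀ sin ϕ sin δ + cos ϕ cos δ sin h₀ = 2.3115×-0.84339×-0.39496 + 0.53730×0.91870×0.73798 = 0.769973 + 0.364280 = 1.134253.
Q̄ = (S_0/π) × [bracket] = (1361/π) × 1.134253 = 491.38 W/m².
— Configuration B (ϕ=-57.5°):
cos h₀ = −tan(-57.5°) tan(-18.800°) = -0.5344, h₀ = 2.1346 rad.
Bracket: h₀ sin ϕ sin δ + cos ϕ cos δ sin h₀ = 2.1346×-0.84339×-0.32227 + 0.53730×0.94665×0.84525 = 0.580183 + 0.429924 = 1.010107.
Q̄ = (S_0/π) × [bracket] = (1361/π) × 1.010107 = 437.60 W/m².
Ratio Q̄_A / Q̄_B = 491.38 / 437.60 = 1.123.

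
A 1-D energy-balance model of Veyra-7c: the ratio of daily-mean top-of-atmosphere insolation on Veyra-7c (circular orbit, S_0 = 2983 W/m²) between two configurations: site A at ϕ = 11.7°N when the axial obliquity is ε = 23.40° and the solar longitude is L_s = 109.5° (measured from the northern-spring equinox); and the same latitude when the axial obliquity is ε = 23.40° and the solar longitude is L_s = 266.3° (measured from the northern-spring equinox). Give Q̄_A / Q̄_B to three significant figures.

Q̄_A / Q̄_B ≈ 1.33

— Configuration A (ϕ=+11.7°):
Solar declination: sin δ = sin ε · sin L_s = sin 23.40° × sin 109.5° = 0.37437, so δ = +21.985°.
cos h₀ = −tan(+11.7°) tan(+21.985°) = -0.0836, h₀ = 1.6545 rad.
Bracket: h₀ sin ϕ sin δ + cos ϕ cos δ sin h₀ = 1.6545×0.20279×0.37437 + 0.97922×0.92728×0.99650 = 0.125607 + 0.904833 = 1.030440.
Q̄ = (S_0/π) × [bracket] = (2983/π) × 1.030440 = 978.42 W/m².
— Configuration B (ϕ=+11.7°):
Solar declination: sin δ = sin ε · sin L_s = sin 23.40° × sin 266.3° = -0.39632, so δ = -23.348°.
cos h₀ = −tan(+11.7°) tan(-23.348°) = 0.0894, h₀ = 1.4813 rad.
Bracket: h₀ sin ϕ sin δ + cos ϕ cos δ sin h₀ = 1.4813×0.20279×-0.39632 + 0.97922×0.91811×0.99600 = -0.119052 + 0.895436 = 0.776384.
Q̄ = (S_0/π) × [bracket] = (2983/π) × 0.776384 = 737.19 W/m².
Ratio Q̄_A / Q̄_B = 978.42 / 737.19 = 1.327.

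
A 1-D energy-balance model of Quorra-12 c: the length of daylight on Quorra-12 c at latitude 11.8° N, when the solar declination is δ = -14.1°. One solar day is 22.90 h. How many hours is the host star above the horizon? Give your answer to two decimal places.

11.07 h

cos H₀ = −tan φ · tan δ = −tan(+11.8°) × tan(-14.100°) = 0.0525, so H₀ = 1.5183 rad = 86.99°.
Daylight = 2H₀/(2π) × 22.90 h = (1.5183/π) × 22.90 = 11.07 h.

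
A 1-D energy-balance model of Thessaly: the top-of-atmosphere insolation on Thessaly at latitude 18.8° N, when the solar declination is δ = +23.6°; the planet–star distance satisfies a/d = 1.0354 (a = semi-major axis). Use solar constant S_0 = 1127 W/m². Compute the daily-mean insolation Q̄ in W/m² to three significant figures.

cos h₀ = −tan(+18.8°) tan(+23.600°) = -0.1487, h₀ = 1.7201 rad.
Bracket: h₀ sin ϕ sin δ + cos ϕ cos δ sin h₀ = 1.7201×0.32227×0.40035 + 0.94665×0.91636×0.98888 = 0.221929 + 0.857826 = 1.079755.
Inverse-square distance factor (a/d)² = 1.0354² = 1.072053.
Q̄ = (S_0/π) × 1.072053 × [bracket] = (1127/π) × 1.072053 × 1.079755 = 415.3 W/m².

Q̄ ≈ 415 W/m²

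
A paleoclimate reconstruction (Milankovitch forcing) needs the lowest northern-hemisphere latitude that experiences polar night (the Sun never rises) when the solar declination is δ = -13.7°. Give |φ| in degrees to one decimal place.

|φ| = 76.3°

Polar night requires cos H₀ = −tan φ tan δ ≥ 1, i.e. tan φ tan δ ≤ −1.
The boundary is |tan φ| · |tan δ| = 1, so |φ| = 90° − |δ| = 90° − 13.7° = 76.3° in the northern hemisphere.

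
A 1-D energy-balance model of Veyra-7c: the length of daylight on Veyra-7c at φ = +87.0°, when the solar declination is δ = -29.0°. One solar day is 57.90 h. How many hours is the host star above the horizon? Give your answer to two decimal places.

cos H₀ = −tan φ · tan δ = 10.5768 ≥ 1, so the host star never rises (polar night) and H₀ = 0.
Daylight = 2H₀/(2π) × 57.90 h = (0.0000/π) × 57.90 = 0.00 h.

0.00 h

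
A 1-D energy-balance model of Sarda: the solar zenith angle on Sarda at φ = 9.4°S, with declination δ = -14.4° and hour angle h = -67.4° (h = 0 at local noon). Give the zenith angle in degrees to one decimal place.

θ_z = 65.9°

cos θ_z = sin φ sin δ + cos φ cos δ cos h = 0.040618 + 0.367224 = 0.407842.
θ_z = arccos(0.407842) = 65.9°.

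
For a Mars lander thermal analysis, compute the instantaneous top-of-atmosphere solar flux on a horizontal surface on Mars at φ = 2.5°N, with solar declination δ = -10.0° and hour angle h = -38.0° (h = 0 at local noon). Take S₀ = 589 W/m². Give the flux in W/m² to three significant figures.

452 W/m²

cos θ_z = sin φ sin δ + cos φ cos δ cos h = -0.007574 + 0.775300 = 0.767726.
Flux = S₀ · cos θ_z = 589 × 0.767726 = 452.2 W/m².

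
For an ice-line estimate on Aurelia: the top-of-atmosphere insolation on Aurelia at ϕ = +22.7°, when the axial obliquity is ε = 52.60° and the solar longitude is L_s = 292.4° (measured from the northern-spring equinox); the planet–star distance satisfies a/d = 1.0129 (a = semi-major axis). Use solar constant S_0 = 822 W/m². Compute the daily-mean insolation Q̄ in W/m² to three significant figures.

Solar declination: sin δ = sin ε · sin L_s = sin 52.60° × sin 292.4° = -0.73447, so δ = -47.263°.
cos h₀ = −tan(+22.7°) tan(-47.263°) = 0.4527, h₀ = 1.1010 rad.
Bracket: h₀ sin ϕ sin δ + cos ϕ cos δ sin h₀ = 1.1010×0.38591×-0.73447 + 0.92254×0.67864×0.89165 = -0.312067 + 0.558238 = 0.246171.
Inverse-square distance factor (a/d)² = 1.0129² = 1.025966.
Q̄ = (S_0/π) × 1.025966 × [bracket] = (822/π) × 1.025966 × 0.246171 = 66.08 W/m².

Q̄ ≈ 66.1 W/m²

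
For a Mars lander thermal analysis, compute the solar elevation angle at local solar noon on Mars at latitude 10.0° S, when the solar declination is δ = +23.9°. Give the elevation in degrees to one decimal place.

56.1°

At local noon the hour angle is zero, so the zenith angle equals |φ − δ| = |-10.0° − (+23.900°)| = 33.900°.
Elevation = 90° − 33.900° = 56.1°.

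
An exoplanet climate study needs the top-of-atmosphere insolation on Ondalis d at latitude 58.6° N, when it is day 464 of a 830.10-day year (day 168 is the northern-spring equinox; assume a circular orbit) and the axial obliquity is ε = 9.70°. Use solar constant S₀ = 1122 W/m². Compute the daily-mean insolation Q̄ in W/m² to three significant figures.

Q̄ ≈ 252 W/m²

Solar longitude: λ_s = 360° × (464 − 168)/830.10 = 128.370°.
sin δ = sin 9.70° × sin 128.370° = 0.13210, so δ = +7.591°.
cos H₀ = −tan(+58.6°) tan(+7.591°) = -0.2183, H₀ = 1.7909 rad.
Bracket: H₀ sin φ sin δ + cos φ cos δ sin H₀ = 1.7909×0.85355×0.13210 + 0.52101×0.99124×0.97588 = 0.201931 + 0.503989 = 0.705920.
Q̄ = (S₀/π) × [bracket] = (1122/π) × 0.705920 = 252.1 W/m².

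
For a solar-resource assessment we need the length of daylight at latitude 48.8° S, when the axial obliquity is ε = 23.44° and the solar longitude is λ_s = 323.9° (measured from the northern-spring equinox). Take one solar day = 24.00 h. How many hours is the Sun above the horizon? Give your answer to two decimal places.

Solar declination: sin δ = sin ε · sin λ_s = sin 23.44° × sin 323.9° = -0.23438, so δ = -13.555°.
cos H₀ = −tan φ · tan δ = −tan(-48.8°) × tan(-13.555°) = -0.2754, so H₀ = 1.8498 rad = 105.99°.
Daylight = 2H₀/(2π) × 24.00 h = (1.8498/π) × 24.00 = 14.13 h.

14.13 h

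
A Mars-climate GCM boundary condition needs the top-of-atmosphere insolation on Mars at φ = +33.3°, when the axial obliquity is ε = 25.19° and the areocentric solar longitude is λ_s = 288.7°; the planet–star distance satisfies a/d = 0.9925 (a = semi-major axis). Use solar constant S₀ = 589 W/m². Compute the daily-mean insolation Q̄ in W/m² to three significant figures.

sin δ = sin 25.19° × sin 288.7° = -0.40315, so δ = -23.775°.
cos H₀ = −tan(+33.3°) tan(-23.775°) = 0.2894, H₀ = 1.2772 rad.
Bracket: H₀ sin φ sin δ + cos φ cos δ sin H₀ = 1.2772×0.54902×-0.40315 + 0.83581×0.91513×0.95721 = -0.282692 + 0.732146 = 0.449454.
Inverse-square distance factor (a/d)² = 0.9925² = 0.985056.
Q̄ = (S₀/π) × 0.985056 × [bracket] = (589/π) × 0.985056 × 0.449454 = 83.01 W/m².

Q̄ ≈ 83.0 W/m²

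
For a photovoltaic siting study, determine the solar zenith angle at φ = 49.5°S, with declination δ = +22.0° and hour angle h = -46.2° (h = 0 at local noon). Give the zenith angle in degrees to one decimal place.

cos θ_z = sin φ sin δ + cos φ cos δ cos h = -0.284853 + 0.416779 = 0.131926.
θ_z = arccos(0.131926) = 82.4°.

θ_z = 82.4°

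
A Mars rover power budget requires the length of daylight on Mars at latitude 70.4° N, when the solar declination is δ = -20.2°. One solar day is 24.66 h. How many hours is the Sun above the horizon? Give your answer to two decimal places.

cos H₀ = −tan φ · tan δ = 1.0333 ≥ 1, so the Sun never rises (polar night) and H₀ = 0.
Daylight = 2H₀/(2π) × 24.66 h = (0.0000/π) × 24.66 = 0.00 h.

0.00 h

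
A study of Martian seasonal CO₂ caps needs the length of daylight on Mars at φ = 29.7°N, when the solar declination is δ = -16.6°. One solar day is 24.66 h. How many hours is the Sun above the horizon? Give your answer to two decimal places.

10.99 h

cos H₀ = −tan φ · tan δ = −tan(+29.7°) × tan(-16.600°) = 0.1700, so H₀ = 1.3999 rad = 80.21°.
Daylight = 2H₀/(2π) × 24.66 h = (1.3999/π) × 24.66 = 10.99 h.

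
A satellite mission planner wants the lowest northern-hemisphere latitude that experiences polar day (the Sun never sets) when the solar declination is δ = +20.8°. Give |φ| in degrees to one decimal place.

Polar day requires cos H₀ = −tan φ tan δ ≤ −1, i.e. tan φ tan δ ≥ 1.
The boundary is |tan φ| · |tan δ| = 1, so |φ| = 90° − |δ| = 90° − 20.8° = 69.2° in the northern hemisphere.

|φ| = 69.2°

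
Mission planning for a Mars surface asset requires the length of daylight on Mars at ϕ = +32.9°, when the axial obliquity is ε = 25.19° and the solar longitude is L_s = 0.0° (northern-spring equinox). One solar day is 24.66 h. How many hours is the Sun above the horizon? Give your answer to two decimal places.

12.33 h

Solar declination: sin δ = sin ε · sin L_s = sin 25.19° × sin 0.0° = 0.00000, so δ = +0.000°.
cos h₀ = −tan ϕ · tan δ = −tan(+32.9°) × tan(+0.000°) = -0.0000, so h₀ = 1.5708 rad = 90.00°.
Daylight = 2h₀/(2π) × 24.66 h = (1.5708/π) × 24.66 = 12.33 h.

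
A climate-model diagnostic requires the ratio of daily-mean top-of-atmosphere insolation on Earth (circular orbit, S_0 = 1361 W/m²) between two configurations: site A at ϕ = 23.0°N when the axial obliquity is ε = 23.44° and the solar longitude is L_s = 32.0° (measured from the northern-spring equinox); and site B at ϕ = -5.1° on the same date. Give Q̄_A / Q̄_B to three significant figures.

— Configuration A (ϕ=+23.0°):
Solar declination: sin δ = sin ε · sin L_s = sin 23.44° × sin 32.0° = 0.21080, so δ = +12.169°.
cos h₀ = −tan(+23.0°) tan(+12.169°) = -0.0915, h₀ = 1.6625 rad.
Bracket: h₀ sin ϕ sin δ + cos ϕ cos δ sin h₀ = 1.6625×0.39073×0.21080 + 0.92050×0.97753×0.99580 = 0.136933 + 0.896037 = 1.032970.
Q̄ = (S_0/π) × [bracket] = (1361/π) × 1.032970 = 447.50 W/m².
— Configuration B (ϕ=-5.1°):
cos h₀ = −tan(-5.1°) tan(+12.169°) = 0.0192, h₀ = 1.5515 rad.
Bracket: h₀ sin ϕ sin δ + cos ϕ cos δ sin h₀ = 1.5515×-0.08889×0.21080 + 0.99604×0.97753×0.99981 = -0.029072 + 0.973474 = 0.944402.
Q̄ = (S_0/π) × [bracket] = (1361/π) × 0.944402 = 409.13 W/m².
Ratio Q̄_A / Q̄_B = 447.50 / 409.13 = 1.094.

Q̄_A / Q̄_B ≈ 1.09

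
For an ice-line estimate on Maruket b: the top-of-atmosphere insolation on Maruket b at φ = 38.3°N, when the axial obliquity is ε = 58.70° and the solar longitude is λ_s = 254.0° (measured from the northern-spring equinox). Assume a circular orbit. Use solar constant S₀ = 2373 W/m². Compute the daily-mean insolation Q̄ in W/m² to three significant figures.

Solar declination: sin δ = sin ε · sin λ_s = sin 58.70° × sin 254.0° = -0.82136, so δ = -55.221°.
cos H₀ = −tan(+38.3°) tan(-55.221°) = 1.1372 ≥ 1 ⇒ polar night, H₀ = 0 and Q̄ = 0.

Q̄ ≈ 0.00 W/m²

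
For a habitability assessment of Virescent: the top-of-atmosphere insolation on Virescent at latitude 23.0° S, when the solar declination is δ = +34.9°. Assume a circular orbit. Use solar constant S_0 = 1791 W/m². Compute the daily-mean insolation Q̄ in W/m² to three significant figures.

Q̄ ≈ 249 W/m²

cos h₀ = −tan(-23.0°) tan(+34.900°) = 0.2961, h₀ = 1.2702 rad.
Bracket: h₀ sin ϕ sin δ + cos ϕ cos δ sin h₀ = 1.2702×-0.39073×0.57215 + 0.92050×0.82015×0.95515 = -0.283961 + 0.721089 = 0.437128.
Q̄ = (S_0/π) × [bracket] = (1791/π) × 0.437128 = 249.2 W/m².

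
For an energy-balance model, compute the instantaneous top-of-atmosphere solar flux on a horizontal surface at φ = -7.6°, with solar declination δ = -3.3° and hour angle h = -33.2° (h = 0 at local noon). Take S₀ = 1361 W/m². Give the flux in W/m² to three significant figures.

cos θ_z = sin φ sin δ + cos φ cos δ cos h = 0.007613 + 0.828038 = 0.835651.
Flux = S₀ · cos θ_z = 1361 × 0.835651 = 1137 W/m².

1.14e+03 W/m²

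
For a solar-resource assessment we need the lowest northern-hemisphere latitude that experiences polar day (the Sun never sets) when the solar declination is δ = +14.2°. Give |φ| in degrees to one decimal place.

|φ| = 75.8°

Polar day requires cos H₀ = −tan φ tan δ ≤ −1, i.e. tan φ tan δ ≥ 1.
The boundary is |tan φ| · |tan δ| = 1, so |φ| = 90° − |δ| = 90° − 14.2° = 75.8° in the northern hemisphere.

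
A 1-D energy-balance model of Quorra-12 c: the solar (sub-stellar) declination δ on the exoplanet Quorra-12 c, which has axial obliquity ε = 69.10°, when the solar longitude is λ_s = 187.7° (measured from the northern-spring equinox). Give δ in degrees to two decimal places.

sin δ = sin ε · sin λ_s = sin 69.10° × sin 187.7° = -0.125170.
δ = arcsin(-0.125170) = -7.19°.

δ = -7.19°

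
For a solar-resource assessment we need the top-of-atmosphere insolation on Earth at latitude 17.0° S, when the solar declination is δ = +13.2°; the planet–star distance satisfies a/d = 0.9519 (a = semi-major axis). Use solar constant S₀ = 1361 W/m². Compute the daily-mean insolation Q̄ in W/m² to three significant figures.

Q̄ ≈ 325 W/m²

cos H₀ = −tan(-17.0°) tan(+13.200°) = 0.0717, H₀ = 1.4990 rad.
Bracket: H₀ sin φ sin δ + cos φ cos δ sin H₀ = 1.4990×-0.29237×0.22835 + 0.95630×0.97358×0.99743 = -0.100077 + 0.928642 = 0.828565.
Inverse-square distance factor (a/d)² = 0.9519² = 0.906114.
Q̄ = (S₀/π) × 0.906114 × [bracket] = (1361/π) × 0.906114 × 0.828565 = 325.3 W/m².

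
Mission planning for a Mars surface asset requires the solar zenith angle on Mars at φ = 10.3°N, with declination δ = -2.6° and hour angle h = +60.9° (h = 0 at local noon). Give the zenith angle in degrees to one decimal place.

θ_z = 62.0°

cos θ_z = sin φ sin δ + cos φ cos δ cos h = -0.008111 + 0.478006 = 0.469895.
θ_z = arccos(0.469895) = 62.0°.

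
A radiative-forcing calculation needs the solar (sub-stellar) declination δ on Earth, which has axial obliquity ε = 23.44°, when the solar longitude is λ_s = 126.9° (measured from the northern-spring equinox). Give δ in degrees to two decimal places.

δ = +18.55°

sin δ = sin ε · sin λ_s = sin 23.44° × sin 126.9° = 0.318105.
δ = arcsin(0.318105) = +18.55°.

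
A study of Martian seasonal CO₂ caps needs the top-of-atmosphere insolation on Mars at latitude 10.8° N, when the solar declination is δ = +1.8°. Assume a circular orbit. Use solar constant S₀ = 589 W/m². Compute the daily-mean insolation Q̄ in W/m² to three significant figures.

Q̄ ≈ 186 W/m²

cos H₀ = −tan(+10.8°) tan(+1.800°) = -0.0060, H₀ = 1.5768 rad.
Bracket: H₀ sin φ sin δ + cos φ cos δ sin H₀ = 1.5768×0.18738×0.03141 + 0.98229×0.99951×0.99998 = 0.009280 + 0.981789 = 0.991069.
Q̄ = (S₀/π) × [bracket] = (589/π) × 0.991069 = 185.8 W/m².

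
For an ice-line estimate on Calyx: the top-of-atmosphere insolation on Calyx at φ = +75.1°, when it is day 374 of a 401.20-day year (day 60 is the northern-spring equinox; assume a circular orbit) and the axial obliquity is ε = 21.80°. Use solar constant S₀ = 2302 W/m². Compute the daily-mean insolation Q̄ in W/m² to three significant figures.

Solar longitude: λ_s = 360° × (374 − 60)/401.20 = 281.755°.
sin δ = sin 21.80° × sin 281.755° = -0.36358, so δ = -21.320°.
cos H₀ = −tan(+75.1°) tan(-21.320°) = 1.4668 ≥ 1 ⇒ polar night, H₀ = 0 and Q̄ = 0.

Q̄ ≈ 0.00 W/m²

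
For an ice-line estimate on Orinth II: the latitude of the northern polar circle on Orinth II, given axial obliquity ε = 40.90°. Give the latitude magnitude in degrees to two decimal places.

49.10°

The polar circle is the lowest latitude that experiences at least one full rotation of continuous daylight at the northern-summer solstice; it lies at |φ| = 90° − ε = 90° − 40.90° = 49.10°.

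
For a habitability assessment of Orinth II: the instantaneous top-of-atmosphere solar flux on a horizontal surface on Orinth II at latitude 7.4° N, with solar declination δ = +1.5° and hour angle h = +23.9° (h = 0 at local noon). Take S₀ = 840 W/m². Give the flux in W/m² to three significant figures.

cos θ_z = sin φ sin δ + cos φ cos δ cos h = 0.003371 + 0.906329 = 0.909700.
Flux = S₀ · cos θ_z = 840 × 0.909700 = 764.1 W/m².

764 W/m²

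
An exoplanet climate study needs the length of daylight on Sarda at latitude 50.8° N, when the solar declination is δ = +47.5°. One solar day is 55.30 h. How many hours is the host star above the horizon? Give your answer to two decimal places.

55.30 h

Sunrise equation: cos h₀ = −tan ϕ · tan δ = -1.3381 ≤ −1, so the host star never sets (polar day) and h₀ = π.
Daylight = 2h₀/(2π) × 55.30 h = (3.1416/π) × 55.30 = 55.30 h.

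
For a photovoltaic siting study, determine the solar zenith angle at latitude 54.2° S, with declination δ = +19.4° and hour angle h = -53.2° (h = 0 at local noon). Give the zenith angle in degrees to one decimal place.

θ_z = 86.5°

cos θ_z = sin ϕ sin δ + cos ϕ cos δ cos h = -0.269404 + 0.330508 = 0.061104.
θ_z = arccos(0.061104) = 86.5°.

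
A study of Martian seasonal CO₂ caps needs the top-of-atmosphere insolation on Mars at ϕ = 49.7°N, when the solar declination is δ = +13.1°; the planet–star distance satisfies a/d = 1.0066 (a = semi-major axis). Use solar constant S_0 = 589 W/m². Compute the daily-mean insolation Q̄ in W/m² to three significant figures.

Q̄ ≈ 176 W/m²

cos h₀ = −tan(+49.7°) tan(+13.100°) = -0.2744, h₀ = 1.8488 rad.
Bracket: h₀ sin ϕ sin δ + cos ϕ cos δ sin h₀ = 1.8488×0.76267×0.22665 + 0.64679×0.97398×0.96162 = 0.319582 + 0.605783 = 0.925365.
Inverse-square distance factor (a/d)² = 1.0066² = 1.013244.
Q̄ = (S_0/π) × 1.013244 × [bracket] = (589/π) × 1.013244 × 0.925365 = 175.8 W/m².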